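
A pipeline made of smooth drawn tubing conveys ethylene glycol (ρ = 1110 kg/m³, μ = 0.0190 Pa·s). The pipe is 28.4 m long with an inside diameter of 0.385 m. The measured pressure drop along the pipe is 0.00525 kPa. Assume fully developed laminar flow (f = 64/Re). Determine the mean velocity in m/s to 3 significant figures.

V ≈ 0.0451 m/s

For laminar flow, f = 64/Re with Re = ρVD/μ, so Darcy-Weisbach reduces to ΔP = 32μLV/D². Solving for V: V = ΔP·D²/(32μL) = 5.25·(0.385)²/(32·0.019·28.4) = 0.04507 m/s.
Check: Re = ρVD/μ = 1110·0.04507·0.385/0.019 = 1014 < 2300, so the laminar assumption holds.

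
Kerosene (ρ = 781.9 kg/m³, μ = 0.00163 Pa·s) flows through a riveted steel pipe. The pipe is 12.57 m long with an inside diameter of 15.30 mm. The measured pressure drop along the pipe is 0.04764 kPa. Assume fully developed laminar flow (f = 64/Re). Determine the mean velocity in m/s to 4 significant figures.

For laminar flow, f = 64/Re with Re = ρVD/μ, so Darcy-Weisbach reduces to ΔP = 32μLV/D². Solving for V: V = ΔP·D²/(32μL) = 47.64·(0.0153)²/(32·0.00163·12.57) = 0.01701 m/s.
Check: Re = ρVD/μ = 781.9·0.01701·0.0153/0.00163 = 124.8 < 2300, so the laminar assumption holds.

V ≈ 0.01701 m/s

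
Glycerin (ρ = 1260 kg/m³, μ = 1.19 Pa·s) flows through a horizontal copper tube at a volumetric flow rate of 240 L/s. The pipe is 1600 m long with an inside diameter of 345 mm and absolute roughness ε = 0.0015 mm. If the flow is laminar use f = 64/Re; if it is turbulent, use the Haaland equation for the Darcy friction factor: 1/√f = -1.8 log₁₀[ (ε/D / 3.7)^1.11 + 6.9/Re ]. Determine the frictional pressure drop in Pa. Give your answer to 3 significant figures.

Q = 240 L/s = 240/1000 = 0.24 m³/s.
Cross-sectional area A = πD²/4 = π(0.345)²/4 = 0.09348 m²; mean velocity V = Q/A = 0.24/0.09348 = 2.567 m/s.
Reynolds number Re = ρVD/μ = 1260 · 2.567 · 0.345 / 1.19 = 937.8.
Re < 2300 → laminar flow, so f = 64/Re = 64/937.8 = 0.06824 (the turbulent correlation is not needed).
Darcy-Weisbach: ΔP = f(L/D)(ρV²/2) = 0.06824·(1600/0.345)·(1260·2.567²/2) = 0.06824·4638·4152 = 1.314e+06 Pa.

ΔP ≈ 1.31×10^6 Pa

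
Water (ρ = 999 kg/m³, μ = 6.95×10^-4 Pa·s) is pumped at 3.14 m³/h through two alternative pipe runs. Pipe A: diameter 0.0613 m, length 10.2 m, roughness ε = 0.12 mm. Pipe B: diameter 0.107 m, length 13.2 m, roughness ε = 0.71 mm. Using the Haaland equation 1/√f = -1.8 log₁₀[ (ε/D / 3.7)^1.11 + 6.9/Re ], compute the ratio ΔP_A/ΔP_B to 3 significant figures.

Pipe A: V = Q/A = 0.0008722/0.002951 = 0.2955 m/s; Re = 2.604e+04; ε/D = 0.00196; Haaland → f = 0.02826; ΔP_A = f(L/D)(ρV²/2) = 205.2 Pa.
Pipe B: V = Q/A = 0.0008722/0.008992 = 0.097 m/s; Re = 1.492e+04; ε/D = 0.00664; Haaland → f = 0.03754; ΔP_B = f(L/D)(ρV²/2) = 21.76 Pa.
ΔP_A/ΔP_B = 205.2/21.76 = 9.43.

ΔP_A/ΔP_B ≈ 9.43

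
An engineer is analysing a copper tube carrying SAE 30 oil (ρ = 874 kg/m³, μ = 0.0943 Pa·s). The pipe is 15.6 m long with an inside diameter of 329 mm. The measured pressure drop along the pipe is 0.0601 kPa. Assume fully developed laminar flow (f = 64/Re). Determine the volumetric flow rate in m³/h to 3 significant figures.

For laminar flow, f = 64/Re with Re = ρVD/μ, so Darcy-Weisbach reduces to ΔP = 32μLV/D². Solving for V: V = ΔP·D²/(32μL) = 60.1·(0.329)²/(32·0.0943·15.6) = 0.1382 m/s.
Check: Re = ρVD/μ = 874·0.1382·0.329/0.0943 = 421.4 < 2300, so the laminar assumption holds.
Q = V·A = 0.1382·(π/4·0.329²) = 0.01175 m³/s = 42.3 m³/h.

Q ≈ 42.3 m³/h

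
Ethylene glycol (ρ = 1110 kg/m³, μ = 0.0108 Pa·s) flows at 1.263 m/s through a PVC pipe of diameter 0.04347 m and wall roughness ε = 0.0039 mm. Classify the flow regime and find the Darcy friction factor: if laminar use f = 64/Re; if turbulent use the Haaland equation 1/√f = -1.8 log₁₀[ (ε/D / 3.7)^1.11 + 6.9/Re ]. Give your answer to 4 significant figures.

Re = ρVD/μ = 1110·1.263·0.04347/0.0108 = 5643.
Re > 4000 → turbulent. ε/D = 3.9e-06/0.04347 = 8.97e-05; Haaland: 1/√f = -1.8 log₁₀[7.53e-06 + 0.00122] = 5.238, so f = 0.03645.

f ≈ 0.03645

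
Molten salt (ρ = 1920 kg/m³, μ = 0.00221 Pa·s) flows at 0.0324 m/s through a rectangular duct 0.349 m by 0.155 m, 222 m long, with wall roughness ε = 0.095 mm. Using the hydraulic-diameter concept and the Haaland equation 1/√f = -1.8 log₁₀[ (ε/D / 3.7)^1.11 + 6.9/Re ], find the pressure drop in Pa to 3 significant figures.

Hydraulic diameter D_h = 4A/P = 4·(0.349·0.155)/(2·(0.349+0.155)) = 0.2164/1.008 = 0.2147 m.
Re = ρVD_h/μ = 1920·0.0324·0.2147/0.00221 = 6042.
ε/D_h = 9.5e-05/0.2147 = 0.000443; Haaland gives 1/√f = -1.8 log₁₀[4.43e-05+0.00114] = 5.267, so f = 0.03605.
ΔP = f(L/D_h)(ρV²/2) = 0.03605·222/0.2147·1.008 = 37.58 Pa.

ΔP ≈ 37.6 Pa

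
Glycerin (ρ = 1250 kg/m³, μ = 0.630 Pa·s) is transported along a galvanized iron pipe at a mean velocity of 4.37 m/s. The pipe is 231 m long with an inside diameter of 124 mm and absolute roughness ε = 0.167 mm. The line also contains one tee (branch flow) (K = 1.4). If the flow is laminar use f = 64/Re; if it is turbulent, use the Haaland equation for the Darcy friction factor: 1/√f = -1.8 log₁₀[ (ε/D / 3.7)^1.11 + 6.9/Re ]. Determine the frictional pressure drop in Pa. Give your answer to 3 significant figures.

Reynolds number Re = ρVD/μ = 1250 · 4.37 · 0.124 / 0.63 = 1075.
Re < 2300 → laminar flow, so f = 64/Re = 64/1075 = 0.05953 (the turbulent correlation is not needed).
Total minor-loss coefficient ΣK = 1·1.4 = 1.4.
ΔP = [f·L/D + ΣK]·(ρV²/2) = [0.05953·231/0.124 + 1.4]·(1250·4.37²/2) = [110.9 + 1.4]·1.194e+04 = 1.34e+06 Pa.

ΔP ≈ 1.34×10^6 Pa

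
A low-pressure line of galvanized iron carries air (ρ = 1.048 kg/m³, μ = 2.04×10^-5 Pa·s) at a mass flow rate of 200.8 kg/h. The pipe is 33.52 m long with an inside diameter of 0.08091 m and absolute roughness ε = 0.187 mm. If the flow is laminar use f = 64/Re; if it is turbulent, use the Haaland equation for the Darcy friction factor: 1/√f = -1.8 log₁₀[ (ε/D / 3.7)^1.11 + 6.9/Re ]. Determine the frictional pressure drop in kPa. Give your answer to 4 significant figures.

ΔP ≈ 0.6364 kPa

ṁ = 200.8 kg/h = 200.8/3600 = 0.05578 kg/s.
A = πD²/4 = π(0.08091)²/4 = 0.005142 m²; mean velocity V = ṁ/(ρA) = 0.05578/(1.048 · 0.005142) = 10.35 m/s.
Reynolds number Re = ρVD/μ = 1.048 · 10.35 · 0.08091 / 2.04e-05 = 4.303e+04.
Re > 4000 → turbulent. Relative roughness ε/D = 0.000187/0.08091 = 0.00231. Haaland: 1/√f = -1.8 log₁₀[(0.00231/3.7)^1.11 + 6.9/4.303e+04] = -1.8 log₁₀[0.000277 + 0.00016] = 6.046, so f = 0.02736.
Darcy-Weisbach: ΔP = f(L/D)(ρV²/2) = 0.02736·(33.52/0.08091)·(1.048·10.35²/2) = 0.02736·414.3·56.15 = 636.4 Pa.
ΔP = 636.4 Pa = 0.6364 kPa.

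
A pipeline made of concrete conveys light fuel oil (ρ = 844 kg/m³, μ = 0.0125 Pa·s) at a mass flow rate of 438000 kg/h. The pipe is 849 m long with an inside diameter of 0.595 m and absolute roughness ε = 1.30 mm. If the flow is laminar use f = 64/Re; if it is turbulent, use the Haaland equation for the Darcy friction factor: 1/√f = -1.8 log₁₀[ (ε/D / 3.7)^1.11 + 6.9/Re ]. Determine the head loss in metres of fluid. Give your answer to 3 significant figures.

ṁ = 438000 kg/h = 438000/3600 = 121.7 kg/s.
A = πD²/4 = π(0.595)²/4 = 0.2781 m²; mean velocity V = ṁ/(ρA) = 121.7/(844 · 0.2781) = 0.5184 m/s.
Reynolds number Re = ρVD/μ = 844 · 0.5184 · 0.595 / 0.0125 = 2.083e+04.
Re > 4000 → turbulent. Relative roughness ε/D = 0.0013/0.595 = 0.00218. Haaland: 1/√f = -1.8 log₁₀[(0.00218/3.7)^1.11 + 6.9/2.083e+04] = -1.8 log₁₀[0.000261 + 0.000331] = 5.81, so f = 0.02963.
Darcy-Weisbach: ΔP = f(L/D)(ρV²/2) = 0.02963·(849/0.595)·(844·0.5184²/2) = 0.02963·1427·113.4 = 4795 Pa.
Head loss h_f = ΔP/(ρg) = 4795/(844·9.81) = 0.579 m.

h_f ≈ 0.579 m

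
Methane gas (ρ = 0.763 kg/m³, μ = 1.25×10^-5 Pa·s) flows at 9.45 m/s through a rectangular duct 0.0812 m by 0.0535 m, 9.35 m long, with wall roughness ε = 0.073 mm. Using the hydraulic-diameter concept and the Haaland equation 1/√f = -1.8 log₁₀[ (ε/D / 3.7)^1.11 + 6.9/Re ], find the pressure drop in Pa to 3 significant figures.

Hydraulic diameter D_h = 4A/P = 4·(0.0812·0.0535)/(2·(0.0812+0.0535)) = 0.01738/0.2694 = 0.0645 m.
Re = ρVD_h/μ = 0.763·9.45·0.0645/1.25e-05 = 3.721e+04.
ε/D_h = 7.3e-05/0.0645 = 0.00113; Haaland gives 1/√f = -1.8 log₁₀[0.000126+0.000185] = 6.313, so f = 0.02509.
ΔP = f(L/D_h)(ρV²/2) = 0.02509·9.35/0.0645·34.07 = 123.9 Pa.

ΔP ≈ 124 Pa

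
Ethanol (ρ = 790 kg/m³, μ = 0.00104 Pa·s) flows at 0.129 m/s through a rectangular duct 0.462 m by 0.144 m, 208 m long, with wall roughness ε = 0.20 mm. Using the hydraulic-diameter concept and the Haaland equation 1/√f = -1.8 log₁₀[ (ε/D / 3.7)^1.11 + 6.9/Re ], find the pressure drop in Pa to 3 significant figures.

Hydraulic diameter D_h = 4A/P = 4·(0.462·0.144)/(2·(0.462+0.144)) = 0.2661/1.212 = 0.2196 m.
Re = ρVD_h/μ = 790·0.129·0.2196/0.00104 = 2.152e+04.
ε/D_h = 0.0002/0.2196 = 0.000911; Haaland gives 1/√f = -1.8 log₁₀[9.87e-05+0.000321] = 6.079, so f = 0.02706.
ΔP = f(L/D_h)(ρV²/2) = 0.02706·208/0.2196·6.573 = 168.5 Pa.

ΔP ≈ 168 Pa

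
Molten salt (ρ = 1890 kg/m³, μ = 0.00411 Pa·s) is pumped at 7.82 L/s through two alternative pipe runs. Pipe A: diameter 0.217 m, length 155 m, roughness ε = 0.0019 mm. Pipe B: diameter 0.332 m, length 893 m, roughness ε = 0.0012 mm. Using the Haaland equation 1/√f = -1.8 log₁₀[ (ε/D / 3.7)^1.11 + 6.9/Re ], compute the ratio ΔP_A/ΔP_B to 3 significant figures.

ΔP_A/ΔP_B ≈ 1.31

Pipe A: V = Q/A = 0.00782/0.03698 = 0.2114 m/s; Re = 2.11e+04; ε/D = 8.76e-06; Haaland → f = 0.02542; ΔP_A = f(L/D)(ρV²/2) = 767.1 Pa.
Pipe B: V = Q/A = 0.00782/0.08657 = 0.09033 m/s; Re = 1.379e+04; ε/D = 3.61e-06; Haaland → f = 0.02833; ΔP_B = f(L/D)(ρV²/2) = 587.6 Pa.
ΔP_A/ΔP_B = 767.1/587.6 = 1.31.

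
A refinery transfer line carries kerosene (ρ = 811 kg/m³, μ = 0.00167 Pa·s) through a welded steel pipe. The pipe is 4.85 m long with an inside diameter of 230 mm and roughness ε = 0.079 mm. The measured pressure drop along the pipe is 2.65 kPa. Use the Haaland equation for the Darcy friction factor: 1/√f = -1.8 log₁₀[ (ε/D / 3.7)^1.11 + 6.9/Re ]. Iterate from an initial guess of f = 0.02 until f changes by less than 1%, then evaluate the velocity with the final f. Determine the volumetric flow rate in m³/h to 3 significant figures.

Q ≈ 648 m³/h

Rearranging Darcy-Weisbach: V = √(2·ΔP·D/(f·L·ρ)). With ε/D = 7.9e-05/0.23 = 0.000343, iterate starting from f = 0.02:
  f = 0.02 → V = √(2·2650·0.23/(0.02·4.85·811)) = 3.936 m/s; Re = ρVD/μ = 4.397e+05; f → 0.01662
  f = 0.01662 → V = 4.318 m/s; Re = 4.823e+05; f → 0.01653
Converged (Δf/f < 1%). With the final f = 0.01653: V = √(2·2650·0.23/(0.01653·4.85·811)) = 4.33 m/s.
Q = V·A = 4.33·(π/4·0.23²) = 0.1799 m³/s = 648 m³/h.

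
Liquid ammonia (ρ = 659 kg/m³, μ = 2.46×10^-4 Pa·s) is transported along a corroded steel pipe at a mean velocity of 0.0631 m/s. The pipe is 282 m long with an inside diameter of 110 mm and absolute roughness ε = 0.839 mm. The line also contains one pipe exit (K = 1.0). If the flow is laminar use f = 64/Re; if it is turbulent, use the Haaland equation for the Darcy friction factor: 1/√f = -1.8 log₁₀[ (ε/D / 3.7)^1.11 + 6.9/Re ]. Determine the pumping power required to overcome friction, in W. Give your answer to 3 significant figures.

P ≈ 0.0775 W

Reynolds number Re = ρVD/μ = 659 · 0.0631 · 0.11 / 0.000246 = 1.859e+04.
Re > 4000 → turbulent. Relative roughness ε/D = 0.000839/0.11 = 0.00763. Haaland: 1/√f = -1.8 log₁₀[(0.00763/3.7)^1.11 + 6.9/1.859e+04] = -1.8 log₁₀[0.00104 + 0.000371] = 5.129, so f = 0.03802.
Total minor-loss coefficient ΣK = 1·1 = 1.
ΔP = [f·L/D + ΣK]·(ρV²/2) = [0.03802·282/0.11 + 1]·(659·0.0631²/2) = [97.47 + 1]·1.312 = 129.2 Pa.
Q = V·A = 0.0631·0.009503 = 0.0005997 m³/s.
Pumping power P = QΔP = 0.0005997·129.2 = 0.07747 W = 0.0775 W.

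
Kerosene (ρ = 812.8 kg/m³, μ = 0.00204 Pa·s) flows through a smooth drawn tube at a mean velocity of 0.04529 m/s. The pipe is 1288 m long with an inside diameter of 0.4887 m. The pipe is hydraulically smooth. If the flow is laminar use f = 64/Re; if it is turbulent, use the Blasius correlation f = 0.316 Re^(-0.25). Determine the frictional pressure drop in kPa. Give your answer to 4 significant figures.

Reynolds number Re = ρVD/μ = 812.8 · 0.04529 · 0.4887 / 0.00204 = 8819.
Re > 4000 → turbulent. Smooth-pipe (Blasius): f = 0.316 Re^(-0.25) = 0.316/(8819)^0.25 = 0.03261.
Darcy-Weisbach: ΔP = f(L/D)(ρV²/2) = 0.03261·(1288/0.4887)·(812.8·0.04529²/2) = 0.03261·2636·0.8336 = 71.64 Pa.
ΔP = 71.64 Pa = 0.07164 kPa.

ΔP ≈ 0.07164 kPa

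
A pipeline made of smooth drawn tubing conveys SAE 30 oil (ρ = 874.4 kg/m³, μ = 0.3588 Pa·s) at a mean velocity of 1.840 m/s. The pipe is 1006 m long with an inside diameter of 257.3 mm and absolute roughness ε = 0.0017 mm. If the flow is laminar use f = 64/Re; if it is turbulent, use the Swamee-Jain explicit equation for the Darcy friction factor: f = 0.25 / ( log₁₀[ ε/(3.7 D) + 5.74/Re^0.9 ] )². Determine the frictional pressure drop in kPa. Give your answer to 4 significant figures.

Reynolds number Re = ρVD/μ = 874.4 · 1.84 · 0.2573 / 0.359 = 1154.
Re < 2300 → laminar flow, so f = 64/Re = 64/1154 = 0.05547 (the turbulent correlation is not needed).
Darcy-Weisbach: ΔP = f(L/D)(ρV²/2) = 0.05547·(1006/0.2573)·(874.4·1.84²/2) = 0.05547·3910·1480 = 3.21e+05 Pa.
ΔP = 3.21e+05 Pa = 321.0 kPa.

ΔP ≈ 321.0 kPa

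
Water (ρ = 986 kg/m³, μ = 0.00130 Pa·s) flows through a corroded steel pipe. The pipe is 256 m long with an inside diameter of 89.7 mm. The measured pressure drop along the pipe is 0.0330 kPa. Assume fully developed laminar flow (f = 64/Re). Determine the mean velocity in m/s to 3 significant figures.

V ≈ 0.0249 m/s

For laminar flow, f = 64/Re with Re = ρVD/μ, so Darcy-Weisbach reduces to ΔP = 32μLV/D². Solving for V: V = ΔP·D²/(32μL) = 33·(0.0897)²/(32·0.0013·256) = 0.02493 m/s.
Check: Re = ρVD/μ = 986·0.02493·0.0897/0.0013 = 1696 < 2300, so the laminar assumption holds.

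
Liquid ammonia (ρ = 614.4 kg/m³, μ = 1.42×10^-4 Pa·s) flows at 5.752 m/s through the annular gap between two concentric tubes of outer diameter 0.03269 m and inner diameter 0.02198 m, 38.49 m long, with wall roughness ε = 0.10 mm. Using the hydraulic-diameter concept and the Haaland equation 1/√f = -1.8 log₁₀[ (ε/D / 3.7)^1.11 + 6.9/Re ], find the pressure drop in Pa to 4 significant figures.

ΔP ≈ 1364000 Pa

Hydraulic diameter D_h = 4A/P = D_o - D_i = 0.03269 - 0.02198 = 0.01071 m.
Re = ρVD_h/μ = 614.4·5.752·0.01071/0.000142 = 2.665e+05.
ε/D_h = 0.0001/0.01071 = 0.00934; Haaland gives 1/√f = -1.8 log₁₀[0.00131+2.59e-05] = 5.175, so f = 0.03733.
ΔP = f(L/D_h)(ρV²/2) = 0.03733·38.49/0.01071·1.016e+04 = 1.364e+06 Pa.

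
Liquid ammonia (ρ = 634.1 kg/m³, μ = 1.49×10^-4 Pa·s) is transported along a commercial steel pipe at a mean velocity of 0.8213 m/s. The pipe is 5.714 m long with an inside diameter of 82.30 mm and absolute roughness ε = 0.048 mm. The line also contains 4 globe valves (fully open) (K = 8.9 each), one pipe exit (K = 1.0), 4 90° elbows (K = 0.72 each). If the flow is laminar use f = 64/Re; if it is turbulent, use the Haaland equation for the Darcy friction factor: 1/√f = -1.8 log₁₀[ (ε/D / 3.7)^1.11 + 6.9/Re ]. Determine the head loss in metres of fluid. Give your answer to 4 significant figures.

Reynolds number Re = ρVD/μ = 634.1 · 0.8213 · 0.0823 / 0.000149 = 2.877e+05.
Re > 4000 → turbulent. Relative roughness ε/D = 4.8e-05/0.0823 = 0.000583. Haaland: 1/√f = -1.8 log₁₀[(0.000583/3.7)^1.11 + 6.9/2.877e+05] = -1.8 log₁₀[6.02e-05 + 2.4e-05] = 7.335, so f = 0.01859.
Total minor-loss coefficient ΣK = 4·8.9 + 1·1 + 4·0.72 = 39.5.
ΔP = [f·L/D + ΣK]·(ρV²/2) = [0.01859·5.714/0.0823 + 39.5]·(634.1·0.8213²/2) = [1.291 + 39.5]·213.9 = 8719 Pa.
Head loss h_f = ΔP/(ρg) = 8719/(634.1·9.81) = 1.402 m.

h_f ≈ 1.402 m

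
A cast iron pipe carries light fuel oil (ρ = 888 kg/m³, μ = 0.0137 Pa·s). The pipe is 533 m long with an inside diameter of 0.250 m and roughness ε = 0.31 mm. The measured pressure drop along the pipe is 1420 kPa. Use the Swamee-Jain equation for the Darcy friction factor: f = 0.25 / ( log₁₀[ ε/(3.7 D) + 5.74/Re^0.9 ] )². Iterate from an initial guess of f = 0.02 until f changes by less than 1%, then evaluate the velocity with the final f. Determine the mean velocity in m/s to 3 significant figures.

Rearranging Darcy-Weisbach: V = √(2·ΔP·D/(f·L·ρ)). With ε/D = 0.00031/0.25 = 0.00124, iterate starting from f = 0.02:
  f = 0.02 → V = √(2·1.42e+06·0.25/(0.02·533·888)) = 8.661 m/s; Re = ρVD/μ = 1.403e+05; f → 0.02256
  f = 0.02256 → V = 8.154 m/s; Re = 1.321e+05; f → 0.02265
Converged (Δf/f < 1%). With the final f = 0.02265: V = √(2·1.42e+06·0.25/(0.02265·533·888)) = 8.138 m/s.

V ≈ 8.14 m/s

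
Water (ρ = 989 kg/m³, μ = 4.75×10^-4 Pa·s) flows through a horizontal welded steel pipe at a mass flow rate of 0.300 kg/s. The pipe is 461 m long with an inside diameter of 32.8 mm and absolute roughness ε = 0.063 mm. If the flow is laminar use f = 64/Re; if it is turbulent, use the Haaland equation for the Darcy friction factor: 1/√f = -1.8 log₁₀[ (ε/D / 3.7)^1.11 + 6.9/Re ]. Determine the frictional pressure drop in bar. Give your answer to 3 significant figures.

ΔP ≈ 0.255 bar

A = πD²/4 = π(0.0328)²/4 = 0.000845 m²; mean velocity V = ṁ/(ρA) = 0.3/(989 · 0.000845) = 0.359 m/s.
Reynolds number Re = ρVD/μ = 989 · 0.359 · 0.0328 / 0.000475 = 2.452e+04.
Re > 4000 → turbulent. Relative roughness ε/D = 6.3e-05/0.0328 = 0.00192. Haaland: 1/√f = -1.8 log₁₀[(0.00192/3.7)^1.11 + 6.9/2.452e+04] = -1.8 log₁₀[0.000226 + 0.000281] = 5.93, so f = 0.02843.
Darcy-Weisbach: ΔP = f(L/D)(ρV²/2) = 0.02843·(461/0.0328)·(989·0.359²/2) = 0.02843·1.405e+04·63.73 = 2.547e+04 Pa.
ΔP = 2.547e+04 Pa = 0.255 bar.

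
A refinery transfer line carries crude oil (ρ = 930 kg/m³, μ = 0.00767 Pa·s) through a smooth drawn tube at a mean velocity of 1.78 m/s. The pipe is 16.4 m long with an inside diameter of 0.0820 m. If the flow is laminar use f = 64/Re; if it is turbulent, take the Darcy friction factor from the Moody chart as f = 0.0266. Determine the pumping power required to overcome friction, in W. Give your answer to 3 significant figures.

Reynolds number Re = ρVD/μ = 930 · 1.78 · 0.082 / 0.00767 = 1.77e+04.
Re > 4000 → turbulent; use the Moody-chart value f = 0.0266.
Darcy-Weisbach: ΔP = f(L/D)(ρV²/2) = 0.0266·(16.4/0.082)·(930·1.78²/2) = 0.0266·200·1473 = 7838 Pa.
Q = V·A = 1.78·0.005281 = 0.0094 m³/s.
Pumping power P = QΔP = 0.0094·7838 = 73.68 W = 73.7 W.

P ≈ 73.7 W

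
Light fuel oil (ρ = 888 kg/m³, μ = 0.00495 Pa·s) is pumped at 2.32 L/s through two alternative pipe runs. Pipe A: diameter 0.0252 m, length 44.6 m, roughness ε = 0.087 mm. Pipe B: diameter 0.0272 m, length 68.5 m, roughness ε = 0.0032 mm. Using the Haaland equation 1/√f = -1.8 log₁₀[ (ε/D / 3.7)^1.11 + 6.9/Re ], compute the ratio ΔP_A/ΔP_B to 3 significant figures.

Pipe A: V = Q/A = 0.00232/0.0004988 = 4.652 m/s; Re = 2.103e+04; ε/D = 0.00345; Haaland → f = 0.03174; ΔP_A = f(L/D)(ρV²/2) = 5.396e+05 Pa.
Pipe B: V = Q/A = 0.00232/0.0005811 = 3.993 m/s; Re = 1.948e+04; ε/D = 0.000118; Haaland → f = 0.0261; ΔP_B = f(L/D)(ρV²/2) = 4.653e+05 Pa.
ΔP_A/ΔP_B = 5.396e+05/4.653e+05 = 1.16.

ΔP_A/ΔP_B ≈ 1.16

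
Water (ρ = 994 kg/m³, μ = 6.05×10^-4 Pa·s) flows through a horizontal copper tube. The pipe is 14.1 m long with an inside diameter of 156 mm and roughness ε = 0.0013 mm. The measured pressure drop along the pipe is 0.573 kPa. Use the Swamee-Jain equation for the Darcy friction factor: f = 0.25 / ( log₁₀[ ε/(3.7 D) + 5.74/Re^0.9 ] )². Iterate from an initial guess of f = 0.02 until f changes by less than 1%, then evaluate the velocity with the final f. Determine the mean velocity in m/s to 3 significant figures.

V ≈ 0.918 m/s

Rearranging Darcy-Weisbach: V = √(2·ΔP·D/(f·L·ρ)). With ε/D = 1.3e-06/0.156 = 8.33e-06, iterate starting from f = 0.02:
  f = 0.02 → V = √(2·573·0.156/(0.02·14.1·994)) = 0.7986 m/s; Re = ρVD/μ = 2.047e+05; f → 0.01554
  f = 0.01554 → V = 0.906 m/s; Re = 2.322e+05; f → 0.01517
  f = 0.01517 → V = 0.9169 m/s; Re = 2.35e+05; f → 0.01514
Converged (Δf/f < 1%). With the final f = 0.01514: V = √(2·573·0.156/(0.01514·14.1·994)) = 0.9179 m/s.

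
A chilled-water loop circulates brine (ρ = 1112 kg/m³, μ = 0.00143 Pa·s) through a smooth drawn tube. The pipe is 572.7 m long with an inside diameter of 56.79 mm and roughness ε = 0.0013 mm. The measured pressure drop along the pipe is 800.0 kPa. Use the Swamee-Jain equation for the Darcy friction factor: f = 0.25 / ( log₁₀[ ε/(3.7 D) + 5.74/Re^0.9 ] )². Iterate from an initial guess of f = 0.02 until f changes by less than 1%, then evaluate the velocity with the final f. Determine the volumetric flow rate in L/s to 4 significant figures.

Q ≈ 7.305 L/s

Rearranging Darcy-Weisbach: V = √(2·ΔP·D/(f·L·ρ)). With ε/D = 1.3e-06/0.05679 = 2.29e-05, iterate starting from f = 0.02:
  f = 0.02 → V = √(2·8e+05·0.05679/(0.02·572.7·1112)) = 2.671 m/s; Re = ρVD/μ = 1.18e+05; f → 0.01742
  f = 0.01742 → V = 2.862 m/s; Re = 1.264e+05; f → 0.01718
  f = 0.01718 → V = 2.882 m/s; Re = 1.273e+05; f → 0.01716
Converged (Δf/f < 1%). With the final f = 0.01716: V = √(2·8e+05·0.05679/(0.01716·572.7·1112)) = 2.884 m/s.
Q = V·A = 2.884·(π/4·0.05679²) = 0.007305 m³/s = 7.305 L/s.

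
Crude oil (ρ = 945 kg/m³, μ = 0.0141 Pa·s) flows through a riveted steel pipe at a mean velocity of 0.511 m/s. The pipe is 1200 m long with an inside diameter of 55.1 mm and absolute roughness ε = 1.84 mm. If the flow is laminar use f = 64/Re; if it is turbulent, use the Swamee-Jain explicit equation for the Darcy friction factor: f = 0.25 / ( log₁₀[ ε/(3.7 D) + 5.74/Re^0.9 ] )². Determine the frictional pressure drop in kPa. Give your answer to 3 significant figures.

Reynolds number Re = ρVD/μ = 945 · 0.511 · 0.0551 / 0.0141 = 1887.
Re < 2300 → laminar flow, so f = 64/Re = 64/1887 = 0.03392 (the turbulent correlation is not needed).
Darcy-Weisbach: ΔP = f(L/D)(ρV²/2) = 0.03392·(1200/0.0551)·(945·0.511²/2) = 0.03392·2.178e+04·123.4 = 9.113e+04 Pa.
ΔP = 9.113e+04 Pa = 91.1 kPa.

ΔP ≈ 91.1 kPa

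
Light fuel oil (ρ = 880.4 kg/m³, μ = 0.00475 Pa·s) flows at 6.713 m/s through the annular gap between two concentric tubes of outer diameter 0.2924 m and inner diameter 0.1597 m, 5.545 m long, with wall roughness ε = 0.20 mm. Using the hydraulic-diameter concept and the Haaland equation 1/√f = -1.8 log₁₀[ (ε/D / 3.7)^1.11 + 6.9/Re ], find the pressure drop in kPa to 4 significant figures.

Hydraulic diameter D_h = 4A/P = D_o - D_i = 0.2924 - 0.1597 = 0.1327 m.
Re = ρVD_h/μ = 880.4·6.713·0.1327/0.00475 = 1.651e+05.
ε/D_h = 0.0002/0.1327 = 0.00151; Haaland gives 1/√f = -1.8 log₁₀[0.000173+4.18e-05] = 6.604, so f = 0.02293.
ΔP = f(L/D_h)(ρV²/2) = 0.02293·5.545/0.1327·1.984e+04 = 1.901e+04 Pa.
ΔP = 19.01 kPa.

ΔP ≈ 19.01 kPa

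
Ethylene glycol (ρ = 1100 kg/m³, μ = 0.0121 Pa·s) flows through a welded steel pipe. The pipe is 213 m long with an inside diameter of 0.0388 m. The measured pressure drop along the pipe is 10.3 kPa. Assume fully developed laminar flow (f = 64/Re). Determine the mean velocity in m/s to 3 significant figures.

V ≈ 0.188 m/s

For laminar flow, f = 64/Re with Re = ρVD/μ, so Darcy-Weisbach reduces to ΔP = 32μLV/D². Solving for V: V = ΔP·D²/(32μL) = 1.03e+04·(0.0388)²/(32·0.0121·213) = 0.188 m/s.
Check: Re = ρVD/μ = 1100·0.188·0.0388/0.0121 = 663.2 < 2300, so the laminar assumption holds.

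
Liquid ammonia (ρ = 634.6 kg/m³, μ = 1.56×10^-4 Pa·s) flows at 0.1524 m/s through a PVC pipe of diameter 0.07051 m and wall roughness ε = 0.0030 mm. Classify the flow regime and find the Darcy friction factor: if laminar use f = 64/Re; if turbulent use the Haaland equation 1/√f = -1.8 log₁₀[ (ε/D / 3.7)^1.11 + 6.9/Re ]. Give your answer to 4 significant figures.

f ≈ 0.02146

Re = ρVD/μ = 634.6·0.1524·0.07051/0.000156 = 4.371e+04.
Re > 4000 → turbulent. ε/D = 3e-06/0.07051 = 4.25e-05; Haaland: 1/√f = -1.8 log₁₀[3.29e-06 + 0.000158] = 6.827, so f = 0.02146.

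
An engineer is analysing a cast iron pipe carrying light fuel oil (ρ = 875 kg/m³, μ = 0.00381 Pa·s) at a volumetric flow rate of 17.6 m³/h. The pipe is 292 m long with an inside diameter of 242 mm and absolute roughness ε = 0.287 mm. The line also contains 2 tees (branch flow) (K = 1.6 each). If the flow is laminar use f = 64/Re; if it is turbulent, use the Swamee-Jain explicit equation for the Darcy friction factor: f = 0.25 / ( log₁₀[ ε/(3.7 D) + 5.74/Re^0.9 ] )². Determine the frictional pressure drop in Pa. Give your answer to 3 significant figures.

ΔP ≈ 240 Pa

Q = 17.6 m³/h = 17.6/3600 = 0.004889 m³/s.
Cross-sectional area A = πD²/4 = π(0.242)²/4 = 0.046 m²; mean velocity V = Q/A = 0.004889/0.046 = 0.1063 m/s.
Reynolds number Re = ρVD/μ = 875 · 0.1063 · 0.242 / 0.00381 = 5907.
Re > 4000 → turbulent. Relative roughness ε/D = 0.000287/0.242 = 0.00119. Swamee-Jain: f = 0.25/(log₁₀[0.00119/3.7 + 5.74/5907^0.9])² = 0.25/(log₁₀[0.000321 + 0.00232])² = 0.25/(-2.579)² = 0.03759.
Total minor-loss coefficient ΣK = 2·1.6 = 3.2.
ΔP = [f·L/D + ΣK]·(ρV²/2) = [0.03759·292/0.242 + 3.2]·(875·0.1063²/2) = [45.35 + 3.2]·4.943 = 240 Pa.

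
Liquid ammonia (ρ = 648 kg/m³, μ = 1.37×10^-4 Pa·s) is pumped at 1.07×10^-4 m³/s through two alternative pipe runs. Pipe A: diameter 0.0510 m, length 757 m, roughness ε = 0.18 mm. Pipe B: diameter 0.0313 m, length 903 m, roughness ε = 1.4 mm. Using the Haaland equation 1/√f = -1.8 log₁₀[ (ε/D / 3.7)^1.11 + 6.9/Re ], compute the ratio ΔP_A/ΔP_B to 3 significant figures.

Pipe A: V = Q/A = 0.000107/0.002043 = 0.05238 m/s; Re = 1.264e+04; ε/D = 0.00353; Haaland → f = 0.03419; ΔP_A = f(L/D)(ρV²/2) = 451.2 Pa.
Pipe B: V = Q/A = 0.000107/0.0007694 = 0.1391 m/s; Re = 2.059e+04; ε/D = 0.0447; Haaland → f = 0.06936; ΔP_B = f(L/D)(ρV²/2) = 1.254e+04 Pa.
ΔP_A/ΔP_B = 451.2/1.254e+04 = 0.0360.

ΔP_A/ΔP_B ≈ 0.0360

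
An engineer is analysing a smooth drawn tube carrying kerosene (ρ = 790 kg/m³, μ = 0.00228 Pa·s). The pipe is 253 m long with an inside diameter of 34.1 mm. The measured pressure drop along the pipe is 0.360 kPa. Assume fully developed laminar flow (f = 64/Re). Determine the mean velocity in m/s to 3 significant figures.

V ≈ 0.0227 m/s

For laminar flow, f = 64/Re with Re = ρVD/μ, so Darcy-Weisbach reduces to ΔP = 32μLV/D². Solving for V: V = ΔP·D²/(32μL) = 360·(0.0341)²/(32·0.00228·253) = 0.02268 m/s.
Check: Re = ρVD/μ = 790·0.02268·0.0341/0.00228 = 267.9 < 2300, so the laminar assumption holds.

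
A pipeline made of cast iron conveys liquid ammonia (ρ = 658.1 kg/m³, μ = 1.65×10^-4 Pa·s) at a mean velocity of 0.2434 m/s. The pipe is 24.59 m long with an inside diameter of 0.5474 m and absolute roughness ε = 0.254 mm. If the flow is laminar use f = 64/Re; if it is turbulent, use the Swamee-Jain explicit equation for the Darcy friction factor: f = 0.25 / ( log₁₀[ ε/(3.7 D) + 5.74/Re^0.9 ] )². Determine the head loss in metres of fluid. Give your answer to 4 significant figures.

h_f ≈ 0.002373 m

Reynolds number Re = ρVD/μ = 658.1 · 0.2434 · 0.5474 / 0.000165 = 5.314e+05.
Re > 4000 → turbulent. Relative roughness ε/D = 0.000254/0.5474 = 0.000464. Swamee-Jain: f = 0.25/(log₁₀[0.000464/3.7 + 5.74/5.314e+05^0.9])² = 0.25/(log₁₀[0.000125 + 4.04e-05])² = 0.25/(-3.78)² = 0.01749.
Darcy-Weisbach: ΔP = f(L/D)(ρV²/2) = 0.01749·(24.59/0.5474)·(658.1·0.2434²/2) = 0.01749·44.92·19.49 = 15.32 Pa.
Head loss h_f = ΔP/(ρg) = 15.32/(658.1·9.81) = 0.002373 m.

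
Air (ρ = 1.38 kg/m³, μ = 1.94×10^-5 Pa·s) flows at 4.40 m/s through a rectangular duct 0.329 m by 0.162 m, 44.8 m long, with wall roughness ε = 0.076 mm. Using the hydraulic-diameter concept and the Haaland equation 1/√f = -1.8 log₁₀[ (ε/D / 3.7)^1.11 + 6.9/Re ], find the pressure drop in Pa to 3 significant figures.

ΔP ≈ 56.9 Pa

Hydraulic diameter D_h = 4A/P = 4·(0.329·0.162)/(2·(0.329+0.162)) = 0.2132/0.982 = 0.2171 m.
Re = ρVD_h/μ = 1.38·4.4·0.2171/1.94e-05 = 6.795e+04.
ε/D_h = 7.6e-05/0.2171 = 0.00035; Haaland gives 1/√f = -1.8 log₁₀[3.41e-05+0.000102] = 6.961, so f = 0.02063.
ΔP = f(L/D_h)(ρV²/2) = 0.02063·44.8/0.2171·13.36 = 56.88 Pa.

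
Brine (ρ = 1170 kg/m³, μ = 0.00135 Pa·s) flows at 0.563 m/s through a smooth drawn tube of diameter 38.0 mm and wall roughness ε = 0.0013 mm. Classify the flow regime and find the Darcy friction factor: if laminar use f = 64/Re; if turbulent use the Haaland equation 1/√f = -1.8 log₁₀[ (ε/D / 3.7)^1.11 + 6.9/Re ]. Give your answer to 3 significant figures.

Re = ρVD/μ = 1170·0.563·0.038/0.00135 = 1.854e+04.
Re > 4000 → turbulent. ε/D = 1.3e-06/0.038 = 3.42e-05; Haaland: 1/√f = -1.8 log₁₀[2.58e-06 + 0.000372] = 6.167, so f = 0.02629.

f ≈ 0.0263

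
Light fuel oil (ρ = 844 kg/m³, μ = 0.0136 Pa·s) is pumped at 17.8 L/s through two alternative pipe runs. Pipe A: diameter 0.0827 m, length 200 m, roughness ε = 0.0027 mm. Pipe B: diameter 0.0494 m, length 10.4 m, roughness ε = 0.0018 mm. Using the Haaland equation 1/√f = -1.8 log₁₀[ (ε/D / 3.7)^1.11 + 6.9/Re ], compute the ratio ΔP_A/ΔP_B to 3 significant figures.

ΔP_A/ΔP_B ≈ 1.66

Pipe A: V = Q/A = 0.0178/0.005372 = 3.314 m/s; Re = 1.701e+04; ε/D = 3.26e-05; Haaland → f = 0.02687; ΔP_A = f(L/D)(ρV²/2) = 3.011e+05 Pa.
Pipe B: V = Q/A = 0.0178/0.001917 = 9.287 m/s; Re = 2.847e+04; ε/D = 3.64e-05; Haaland → f = 0.02368; ΔP_B = f(L/D)(ρV²/2) = 1.814e+05 Pa.
ΔP_A/ΔP_B = 3.011e+05/1.814e+05 = 1.66.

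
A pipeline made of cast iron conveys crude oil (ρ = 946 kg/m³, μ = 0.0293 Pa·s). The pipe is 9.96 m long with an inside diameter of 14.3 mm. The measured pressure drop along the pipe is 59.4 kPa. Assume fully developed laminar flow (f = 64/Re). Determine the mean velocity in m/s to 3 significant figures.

For laminar flow, f = 64/Re with Re = ρVD/μ, so Darcy-Weisbach reduces to ΔP = 32μLV/D². Solving for V: V = ΔP·D²/(32μL) = 5.94e+04·(0.0143)²/(32·0.0293·9.96) = 1.301 m/s.
Check: Re = ρVD/μ = 946·1.301·0.0143/0.0293 = 600.5 < 2300, so the laminar assumption holds.

V ≈ 1.30 m/s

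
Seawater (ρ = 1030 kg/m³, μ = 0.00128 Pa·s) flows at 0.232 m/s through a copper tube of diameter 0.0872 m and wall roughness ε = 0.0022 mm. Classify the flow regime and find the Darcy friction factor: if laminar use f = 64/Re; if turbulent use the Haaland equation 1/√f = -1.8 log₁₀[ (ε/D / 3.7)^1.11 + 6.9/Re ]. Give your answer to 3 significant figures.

Re = ρVD/μ = 1030·0.232·0.0872/0.00128 = 1.628e+04.
Re > 4000 → turbulent. ε/D = 2.2e-06/0.0872 = 2.52e-05; Haaland: 1/√f = -1.8 log₁₀[1.84e-06 + 0.000424] = 6.068, so f = 0.02716.

f ≈ 0.0272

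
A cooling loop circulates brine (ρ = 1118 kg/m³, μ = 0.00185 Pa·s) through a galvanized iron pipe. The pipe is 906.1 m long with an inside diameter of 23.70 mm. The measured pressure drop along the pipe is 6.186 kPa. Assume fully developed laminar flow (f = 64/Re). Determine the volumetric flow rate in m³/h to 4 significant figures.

For laminar flow, f = 64/Re with Re = ρVD/μ, so Darcy-Weisbach reduces to ΔP = 32μLV/D². Solving for V: V = ΔP·D²/(32μL) = 6186·(0.0237)²/(32·0.00185·906.1) = 0.06478 m/s.
Check: Re = ρVD/μ = 1118·0.06478·0.0237/0.00185 = 927.7 < 2300, so the laminar assumption holds.
Q = V·A = 0.06478·(π/4·0.0237²) = 2.858e-05 m³/s = 0.1029 m³/h.

Q ≈ 0.1029 m³/h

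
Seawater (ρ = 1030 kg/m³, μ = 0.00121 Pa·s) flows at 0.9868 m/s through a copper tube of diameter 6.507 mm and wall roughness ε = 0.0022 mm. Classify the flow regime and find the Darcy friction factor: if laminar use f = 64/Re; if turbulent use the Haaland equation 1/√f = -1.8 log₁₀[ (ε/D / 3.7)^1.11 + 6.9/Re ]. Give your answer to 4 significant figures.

f ≈ 0.03701

Re = ρVD/μ = 1030·0.9868·0.006507/0.00121 = 5466.
Re > 4000 → turbulent. ε/D = 2.2e-06/0.006507 = 0.000338; Haaland: 1/√f = -1.8 log₁₀[3.28e-05 + 0.00126] = 5.198, so f = 0.03701.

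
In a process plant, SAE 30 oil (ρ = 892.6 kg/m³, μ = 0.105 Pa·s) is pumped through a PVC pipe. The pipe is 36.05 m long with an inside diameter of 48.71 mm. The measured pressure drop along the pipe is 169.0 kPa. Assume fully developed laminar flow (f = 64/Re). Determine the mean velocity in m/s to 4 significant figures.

V ≈ 3.310 m/s

For laminar flow, f = 64/Re with Re = ρVD/μ, so Darcy-Weisbach reduces to ΔP = 32μLV/D². Solving for V: V = ΔP·D²/(32μL) = 1.69e+05·(0.04871)²/(32·0.105·36.05) = 3.31 m/s.
Check: Re = ρVD/μ = 892.6·3.31·0.04871/0.105 = 1371 < 2300, so the laminar assumption holds.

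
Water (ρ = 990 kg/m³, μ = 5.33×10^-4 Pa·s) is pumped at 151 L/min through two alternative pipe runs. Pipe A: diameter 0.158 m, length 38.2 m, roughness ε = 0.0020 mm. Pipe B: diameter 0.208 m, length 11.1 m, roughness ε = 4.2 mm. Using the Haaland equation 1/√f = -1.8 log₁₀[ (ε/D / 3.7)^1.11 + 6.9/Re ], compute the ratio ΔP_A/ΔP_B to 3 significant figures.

Pipe A: V = Q/A = 0.002517/0.01961 = 0.1284 m/s; Re = 3.767e+04; ε/D = 1.27e-05; Haaland → f = 0.02212; ΔP_A = f(L/D)(ρV²/2) = 43.62 Pa.
Pipe B: V = Q/A = 0.002517/0.03398 = 0.07406 m/s; Re = 2.861e+04; ε/D = 0.0202; Haaland → f = 0.05022; ΔP_B = f(L/D)(ρV²/2) = 7.277 Pa.
ΔP_A/ΔP_B = 43.62/7.277 = 5.99.

ΔP_A/ΔP_B ≈ 5.99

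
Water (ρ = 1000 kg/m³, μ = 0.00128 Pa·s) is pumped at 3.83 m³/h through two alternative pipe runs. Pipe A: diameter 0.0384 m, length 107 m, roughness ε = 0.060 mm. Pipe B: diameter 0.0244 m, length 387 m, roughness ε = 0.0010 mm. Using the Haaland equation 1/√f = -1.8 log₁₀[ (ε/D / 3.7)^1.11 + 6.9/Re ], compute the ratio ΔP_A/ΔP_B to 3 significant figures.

ΔP_A/ΔP_B ≈ 0.0363

Pipe A: V = Q/A = 0.001064/0.001158 = 0.9186 m/s; Re = 2.756e+04; ε/D = 0.00156; Haaland → f = 0.02723; ΔP_A = f(L/D)(ρV²/2) = 3.202e+04 Pa.
Pipe B: V = Q/A = 0.001064/0.0004676 = 2.275 m/s; Re = 4.337e+04; ε/D = 4.1e-05; Haaland → f = 0.02149; ΔP_B = f(L/D)(ρV²/2) = 8.822e+05 Pa.
ΔP_A/ΔP_B = 3.202e+04/8.822e+05 = 0.0363.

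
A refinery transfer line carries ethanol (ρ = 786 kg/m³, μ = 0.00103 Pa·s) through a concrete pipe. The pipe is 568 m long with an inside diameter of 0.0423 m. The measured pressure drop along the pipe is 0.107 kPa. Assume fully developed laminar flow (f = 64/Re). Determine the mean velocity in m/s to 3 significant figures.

V ≈ 0.0102 m/s

For laminar flow, f = 64/Re with Re = ρVD/μ, so Darcy-Weisbach reduces to ΔP = 32μLV/D². Solving for V: V = ΔP·D²/(32μL) = 107·(0.0423)²/(32·0.00103·568) = 0.01023 m/s.
Check: Re = ρVD/μ = 786·0.01023·0.0423/0.00103 = 330.1 < 2300, so the laminar assumption holds.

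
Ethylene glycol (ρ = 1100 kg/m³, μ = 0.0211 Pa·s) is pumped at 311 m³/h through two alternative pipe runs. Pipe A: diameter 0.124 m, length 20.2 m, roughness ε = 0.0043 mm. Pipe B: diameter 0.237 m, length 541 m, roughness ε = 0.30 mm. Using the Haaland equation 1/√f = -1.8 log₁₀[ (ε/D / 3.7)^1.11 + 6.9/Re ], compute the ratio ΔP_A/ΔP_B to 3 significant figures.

Pipe A: V = Q/A = 0.08639/0.01208 = 7.154 m/s; Re = 4.624e+04; ε/D = 3.47e-05; Haaland → f = 0.02117; ΔP_A = f(L/D)(ρV²/2) = 9.705e+04 Pa.
Pipe B: V = Q/A = 0.08639/0.04412 = 1.958 m/s; Re = 2.42e+04; ε/D = 0.00127; Haaland → f = 0.02719; ΔP_B = f(L/D)(ρV²/2) = 1.309e+05 Pa.
ΔP_A/ΔP_B = 9.705e+04/1.309e+05 = 0.741.

ΔP_A/ΔP_B ≈ 0.741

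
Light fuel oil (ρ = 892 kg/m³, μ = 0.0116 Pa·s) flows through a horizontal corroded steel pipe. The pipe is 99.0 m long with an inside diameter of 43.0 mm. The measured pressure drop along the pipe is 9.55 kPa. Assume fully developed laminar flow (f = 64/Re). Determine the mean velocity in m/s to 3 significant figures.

V ≈ 0.481 m/s

For laminar flow, f = 64/Re with Re = ρVD/μ, so Darcy-Weisbach reduces to ΔP = 32μLV/D². Solving for V: V = ΔP·D²/(32μL) = 9550·(0.043)²/(32·0.0116·99) = 0.4805 m/s.
Check: Re = ρVD/μ = 892·0.4805·0.043/0.0116 = 1589 < 2300, so the laminar assumption holds.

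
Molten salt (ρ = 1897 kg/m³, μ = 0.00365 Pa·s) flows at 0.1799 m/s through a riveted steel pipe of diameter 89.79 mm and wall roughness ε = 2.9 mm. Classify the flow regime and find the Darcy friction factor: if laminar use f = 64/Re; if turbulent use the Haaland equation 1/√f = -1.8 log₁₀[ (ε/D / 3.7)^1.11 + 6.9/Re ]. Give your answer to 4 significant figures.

Re = ρVD/μ = 1897·0.1799·0.08979/0.00365 = 8395.
Re > 4000 → turbulent. ε/D = 0.0029/0.08979 = 0.0323; Haaland: 1/√f = -1.8 log₁₀[0.00518 + 0.000822] = 3.999, so f = 0.06254.

f ≈ 0.06254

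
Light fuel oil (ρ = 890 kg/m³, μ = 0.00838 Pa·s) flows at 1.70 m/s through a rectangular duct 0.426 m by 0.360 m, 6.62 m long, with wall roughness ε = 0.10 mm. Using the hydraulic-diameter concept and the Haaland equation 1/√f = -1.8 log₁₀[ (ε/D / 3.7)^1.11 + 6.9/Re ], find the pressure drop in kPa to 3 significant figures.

Hydraulic diameter D_h = 4A/P = 4·(0.426·0.36)/(2·(0.426+0.36)) = 0.6134/1.572 = 0.3902 m.
Re = ρVD_h/μ = 890·1.7·0.3902/0.00838 = 7.046e+04.
ε/D_h = 0.0001/0.3902 = 0.000256; Haaland gives 1/√f = -1.8 log₁₀[2.42e-05+9.79e-05] = 7.044, so f = 0.02015.
ΔP = f(L/D_h)(ρV²/2) = 0.02015·6.62/0.3902·1286 = 439.7 Pa.
ΔP = 0.440 kPa.

ΔP ≈ 0.440 kPa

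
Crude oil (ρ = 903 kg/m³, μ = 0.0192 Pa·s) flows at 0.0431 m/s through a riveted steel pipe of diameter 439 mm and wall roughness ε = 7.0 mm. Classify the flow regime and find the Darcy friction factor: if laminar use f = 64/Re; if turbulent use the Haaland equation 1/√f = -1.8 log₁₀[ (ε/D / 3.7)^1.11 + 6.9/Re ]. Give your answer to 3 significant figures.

f ≈ 0.0719

Re = ρVD/μ = 903·0.0431·0.439/0.0192 = 889.9.
Re < 2300 → laminar, so f = 64/Re = 0.07192 (roughness is irrelevant in laminar flow).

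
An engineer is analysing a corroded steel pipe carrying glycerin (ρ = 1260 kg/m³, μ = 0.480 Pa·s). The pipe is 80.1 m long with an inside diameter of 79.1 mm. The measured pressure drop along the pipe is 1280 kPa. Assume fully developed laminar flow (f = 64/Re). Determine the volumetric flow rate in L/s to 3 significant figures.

For laminar flow, f = 64/Re with Re = ρVD/μ, so Darcy-Weisbach reduces to ΔP = 32μLV/D². Solving for V: V = ΔP·D²/(32μL) = 1.28e+06·(0.0791)²/(32·0.48·80.1) = 6.509 m/s.
Check: Re = ρVD/μ = 1260·6.509·0.0791/0.48 = 1352 < 2300, so the laminar assumption holds.
Q = V·A = 6.509·(π/4·0.0791²) = 0.03199 m³/s = 32.0 L/s.

Q ≈ 32.0 L/s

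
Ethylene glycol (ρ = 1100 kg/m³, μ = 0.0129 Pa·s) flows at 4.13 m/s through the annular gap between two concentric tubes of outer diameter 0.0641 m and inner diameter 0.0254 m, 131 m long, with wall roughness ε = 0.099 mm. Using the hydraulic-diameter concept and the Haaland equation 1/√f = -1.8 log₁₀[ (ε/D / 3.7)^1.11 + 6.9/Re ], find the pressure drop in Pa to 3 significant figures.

ΔP ≈ 1.03×10^6 Pa

Hydraulic diameter D_h = 4A/P = D_o - D_i = 0.0641 - 0.0254 = 0.0387 m.
Re = ρVD_h/μ = 1100·4.13·0.0387/0.0129 = 1.363e+04.
ε/D_h = 9.9e-05/0.0387 = 0.00256; Haaland gives 1/√f = -1.8 log₁₀[0.000311+0.000506] = 5.558, so f = 0.03237.
ΔP = f(L/D_h)(ρV²/2) = 0.03237·131/0.0387·9381 = 1.028e+06 Pa.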